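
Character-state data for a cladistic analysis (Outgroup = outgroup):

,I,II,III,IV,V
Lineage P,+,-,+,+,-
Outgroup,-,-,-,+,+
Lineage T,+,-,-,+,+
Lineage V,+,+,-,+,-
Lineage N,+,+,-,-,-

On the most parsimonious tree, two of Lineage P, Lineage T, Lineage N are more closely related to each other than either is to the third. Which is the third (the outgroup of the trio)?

Character polarity is set by the outgroup: the derived state is whichever differs from the outgroup's state, so for IV, V the derived state is '-', and for the remaining characters it is '+'.
All ingroup taxa share the derived state '+' for I; it defines the ingroup but does not resolve relationships within it.
Only Lineage N and Lineage V show the derived state '+' for II, supporting them as a clade.
III (derived state '+') is unique to Lineage P (autapomorphy; uninformative for grouping).
IV (derived state '-') is unique to Lineage N (autapomorphy; uninformative for grouping).
V (derived state '-') is shared by Lineage N, Lineage P, and Lineage V — a synapomorphy uniting that clade.
Most parsimonious ingroup topology: ((Lineage P,(Lineage V,Lineage N)),Lineage T).
Lineage N and Lineage P share a more recent common ancestor with each other than either does with Lineage T, so Lineage T is the least closely related of the three.

Lineage T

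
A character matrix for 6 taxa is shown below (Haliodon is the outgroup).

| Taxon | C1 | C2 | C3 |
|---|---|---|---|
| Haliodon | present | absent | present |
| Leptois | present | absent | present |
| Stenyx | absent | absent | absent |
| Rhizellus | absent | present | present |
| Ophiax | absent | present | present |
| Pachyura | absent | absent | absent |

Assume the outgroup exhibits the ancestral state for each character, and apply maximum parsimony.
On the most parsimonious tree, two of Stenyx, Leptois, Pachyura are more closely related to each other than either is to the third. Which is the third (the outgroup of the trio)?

Leptois

Character polarity is set by the outgroup: the derived state is whichever differs from the outgroup's state, so for C1, C3 the derived state is 'absent', and for the remaining characters it is 'present'.
C1: derived state 'absent' in Ophiax, Pachyura, Rhizellus, and Stenyx only — synapomorphy for {Ophiax, Pachyura, Rhizellus, Stenyx}.
Only Ophiax and Rhizellus show the derived state 'present' for C2, supporting them as a clade.
C3: derived state 'absent' in Pachyura and Stenyx only — synapomorphy for {Pachyura, Stenyx}.
Most parsimonious ingroup topology: (Leptois,((Stenyx,Pachyura),(Rhizellus,Ophiax))).
Pachyura and Stenyx share a more recent common ancestor with each other than either does with Leptois, so Leptois is the least closely related of the three.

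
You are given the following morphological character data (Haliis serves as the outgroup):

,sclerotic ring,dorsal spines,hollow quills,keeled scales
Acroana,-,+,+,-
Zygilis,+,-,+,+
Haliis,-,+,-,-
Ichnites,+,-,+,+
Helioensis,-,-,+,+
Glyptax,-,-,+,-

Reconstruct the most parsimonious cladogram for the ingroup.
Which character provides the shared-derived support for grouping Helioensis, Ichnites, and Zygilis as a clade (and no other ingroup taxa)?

keeled scales

Character polarity is set by the outgroup: the derived state is whichever differs from the outgroup's state, so for dorsal spines the derived state is '-', and for the remaining characters it is '+'.
sclerotic ring: derived state '+' in Ichnites and Zygilis only — synapomorphy for {Ichnites, Zygilis}.
dorsal spines: derived state '-' in Glyptax, Helioensis, Ichnites, and Zygilis only — synapomorphy for {Glyptax, Helioensis, Ichnites, Zygilis}.
hollow quills (derived state '+') is shared by all ingroup taxa — unites the whole ingroup.
Only Helioensis, Ichnites, and Zygilis show the derived state '+' for keeled scales, supporting them as a clade.
Most parsimonious ingroup topology: (((Helioensis,(Zygilis,Ichnites)),Glyptax),Acroana).
The clade {Helioensis, Ichnites, Zygilis} is supported by keeled scales: its derived state '+' occurs in exactly those taxa and in no other taxon (including the outgroup).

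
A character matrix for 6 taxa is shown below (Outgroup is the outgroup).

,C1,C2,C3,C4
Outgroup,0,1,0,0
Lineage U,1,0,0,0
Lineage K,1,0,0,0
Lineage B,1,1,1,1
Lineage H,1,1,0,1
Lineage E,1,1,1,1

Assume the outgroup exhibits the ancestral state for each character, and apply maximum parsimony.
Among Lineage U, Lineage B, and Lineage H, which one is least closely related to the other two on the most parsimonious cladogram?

Character polarity is set by the outgroup: the derived state is whichever differs from the outgroup's state, so for C2 the derived state is '0', and for the remaining characters it is '1'.
All ingroup taxa share the derived state '1' for C1; it defines the ingroup but does not resolve relationships within it.
C2: derived state '0' in Lineage K and Lineage U only — synapomorphy for {Lineage K, Lineage U}.
C3: derived state '1' in Lineage B and Lineage E only — synapomorphy for {Lineage B, Lineage E}.
Only Lineage B, Lineage E, and Lineage H show the derived state '1' for C4, supporting them as a clade.
Most parsimonious ingroup topology: ((Lineage U,Lineage K),((Lineage B,Lineage E),Lineage H)).
Lineage B and Lineage H share a more recent common ancestor with each other than either does with Lineage U, so Lineage U is the least closely related of the three.

Lineage U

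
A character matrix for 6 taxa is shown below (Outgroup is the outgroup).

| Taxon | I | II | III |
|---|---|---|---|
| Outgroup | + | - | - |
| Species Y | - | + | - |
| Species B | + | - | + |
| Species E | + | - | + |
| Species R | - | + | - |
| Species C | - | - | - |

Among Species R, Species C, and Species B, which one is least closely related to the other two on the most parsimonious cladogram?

Species B

Character polarity is set by the outgroup: the derived state is whichever differs from the outgroup's state, so for I the derived state is '-', and for the remaining characters it is '+'.
I (derived state '-') is shared by Species C, Species R, and Species Y — a synapomorphy uniting that clade.
Only Species R and Species Y show the derived state '+' for II, supporting them as a clade.
III: derived state '+' in Species B and Species E only — synapomorphy for {Species B, Species E}.
Most parsimonious ingroup topology: (((Species Y,Species R),Species C),(Species B,Species E)).
Species R and Species C share a more recent common ancestor with each other than either does with Species B, so Species B is the least closely related of the three.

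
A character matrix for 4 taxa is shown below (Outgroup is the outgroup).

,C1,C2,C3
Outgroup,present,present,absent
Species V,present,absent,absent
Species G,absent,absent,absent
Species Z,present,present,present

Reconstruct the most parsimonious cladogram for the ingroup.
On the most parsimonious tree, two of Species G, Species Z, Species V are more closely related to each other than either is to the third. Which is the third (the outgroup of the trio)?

Character polarity is set by the outgroup: the derived state is whichever differs from the outgroup's state, so for C1, C2 the derived state is 'absent', and for the remaining characters it is 'present'.
C1 (derived state 'absent') is unique to Species G (autapomorphy; uninformative for grouping).
Only Species G and Species V show the derived state 'absent' for C2, supporting them as a clade.
C3 (derived state 'present') is unique to Species Z (autapomorphy; uninformative for grouping).
Most parsimonious ingroup topology: ((Species V,Species G),Species Z).
Species V and Species G share a more recent common ancestor with each other than either does with Species Z, so Species Z is the least closely related of the three.

Species Z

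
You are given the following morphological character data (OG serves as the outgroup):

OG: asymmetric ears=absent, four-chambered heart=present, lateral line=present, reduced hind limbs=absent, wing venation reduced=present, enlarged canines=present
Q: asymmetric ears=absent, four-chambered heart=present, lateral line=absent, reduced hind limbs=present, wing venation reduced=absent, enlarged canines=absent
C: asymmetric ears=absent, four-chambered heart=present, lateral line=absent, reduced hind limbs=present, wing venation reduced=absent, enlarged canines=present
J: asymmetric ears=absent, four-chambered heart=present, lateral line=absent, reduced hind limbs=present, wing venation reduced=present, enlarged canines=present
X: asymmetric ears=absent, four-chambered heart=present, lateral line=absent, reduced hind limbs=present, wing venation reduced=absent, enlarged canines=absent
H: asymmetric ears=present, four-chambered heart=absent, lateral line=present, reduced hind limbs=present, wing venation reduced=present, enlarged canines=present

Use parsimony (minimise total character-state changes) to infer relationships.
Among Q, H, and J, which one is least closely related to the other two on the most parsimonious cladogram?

Character polarity is set by the outgroup: the derived state is whichever differs from the outgroup's state, so for four-chambered heart, lateral line, wing venation reduced, enlarged canines the derived state is 'absent', and for the remaining characters it is 'present'.
asymmetric ears: derived state 'present' in H only — an autapomorphy, so it tells us nothing about relationships among taxa.
four-chambered heart (derived state 'absent') is unique to H (autapomorphy; uninformative for grouping).
lateral line (derived state 'absent') is shared by C, J, Q, and X — a synapomorphy uniting that clade.
reduced hind limbs (derived state 'present') is shared by all ingroup taxa — unites the whole ingroup.
wing venation reduced: derived state 'absent' in C, Q, and X only — synapomorphy for {C, Q, X}.
enlarged canines: derived state 'absent' in Q and X only — synapomorphy for {Q, X}.
Most parsimonious ingroup topology: ((((Q,X),C),J),H).
Q and J share a more recent common ancestor with each other than either does with H, so H is the least closely related of the three.

H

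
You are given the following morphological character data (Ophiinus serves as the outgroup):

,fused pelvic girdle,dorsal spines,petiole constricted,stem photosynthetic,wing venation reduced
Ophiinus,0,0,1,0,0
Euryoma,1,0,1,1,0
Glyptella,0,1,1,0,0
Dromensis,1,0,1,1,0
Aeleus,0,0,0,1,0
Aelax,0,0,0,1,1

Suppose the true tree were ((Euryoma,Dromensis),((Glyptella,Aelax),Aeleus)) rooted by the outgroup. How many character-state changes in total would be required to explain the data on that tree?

Map each character onto ((Euryoma,Dromensis),((Glyptella,Aelax),Aeleus)) (rooted by Ophiinus) and count the minimum state changes it requires (Fitch parsimony):
fused pelvic girdle: 1; dorsal spines: 1; petiole constricted: 2; stem photosynthetic: 2; wing venation reduced: 1.
Total tree length = 7.

7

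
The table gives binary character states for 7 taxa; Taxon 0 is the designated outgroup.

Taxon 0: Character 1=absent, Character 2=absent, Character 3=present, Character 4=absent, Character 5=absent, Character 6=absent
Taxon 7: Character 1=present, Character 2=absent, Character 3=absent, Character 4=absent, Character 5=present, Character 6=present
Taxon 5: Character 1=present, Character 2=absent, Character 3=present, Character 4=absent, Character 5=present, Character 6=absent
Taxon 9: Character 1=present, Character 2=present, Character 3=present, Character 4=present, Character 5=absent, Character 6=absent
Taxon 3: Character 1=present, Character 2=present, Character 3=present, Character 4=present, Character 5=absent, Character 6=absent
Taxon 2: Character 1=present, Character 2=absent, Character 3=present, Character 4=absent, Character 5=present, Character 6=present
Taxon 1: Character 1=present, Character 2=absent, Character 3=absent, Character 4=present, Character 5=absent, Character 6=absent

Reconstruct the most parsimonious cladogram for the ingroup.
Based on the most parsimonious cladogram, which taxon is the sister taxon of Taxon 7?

Character polarity is set by the outgroup: the derived state is whichever differs from the outgroup's state, so for Character 3 the derived state is 'absent', and for the remaining characters it is 'present'.
Character 1 (derived state 'present') is shared by all ingroup taxa — unites the whole ingroup.
Only Taxon 3 and Taxon 9 show the derived state 'present' for Character 2, supporting them as a clade.
Character 3 groups Taxon 1 and Taxon 7, which is incompatible with the clades supported by the remaining characters; treating it as convergent (homoplasy) costs fewer steps than any alternative tree.
Character 4: derived state 'present' in Taxon 1, Taxon 3, and Taxon 9 only — synapomorphy for {Taxon 1, Taxon 3, Taxon 9}.
Only Taxon 2, Taxon 5, and Taxon 7 show the derived state 'present' for Character 5, supporting them as a clade.
Only Taxon 2 and Taxon 7 show the derived state 'present' for Character 6, supporting them as a clade.
Most parsimonious ingroup topology: (((Taxon 7,Taxon 2),Taxon 5),((Taxon 9,Taxon 3),Taxon 1)).
Taxon 7 and Taxon 2 form a cherry on this tree, so they are sister taxa.

Taxon 2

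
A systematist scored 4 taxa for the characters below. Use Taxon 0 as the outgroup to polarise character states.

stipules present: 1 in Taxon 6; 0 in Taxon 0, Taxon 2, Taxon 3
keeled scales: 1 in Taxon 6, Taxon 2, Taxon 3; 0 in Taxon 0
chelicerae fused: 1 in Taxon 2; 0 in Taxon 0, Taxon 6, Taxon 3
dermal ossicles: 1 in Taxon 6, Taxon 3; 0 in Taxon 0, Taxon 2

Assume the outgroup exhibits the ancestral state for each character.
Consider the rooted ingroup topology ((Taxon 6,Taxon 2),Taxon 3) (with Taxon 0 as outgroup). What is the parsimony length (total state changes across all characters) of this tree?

Map each character onto ((Taxon 6,Taxon 2),Taxon 3) (rooted by Taxon 0) and count the minimum state changes it requires (Fitch parsimony):
stipules present: 1; keeled scales: 1; chelicerae fused: 1; dermal ossicles: 2.
Total tree length = 5.

5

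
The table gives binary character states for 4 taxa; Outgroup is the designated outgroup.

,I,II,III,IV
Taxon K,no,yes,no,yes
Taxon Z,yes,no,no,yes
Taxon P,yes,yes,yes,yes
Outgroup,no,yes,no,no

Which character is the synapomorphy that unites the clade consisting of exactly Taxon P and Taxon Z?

Character polarity is set by the outgroup: the derived state is whichever differs from the outgroup's state, so for II the derived state is 'no', and for the remaining characters it is 'yes'.
Only Taxon P and Taxon Z show the derived state 'yes' for I, supporting them as a clade.
II: derived state 'no' in Taxon Z only — an autapomorphy, so it tells us nothing about relationships among taxa.
III: derived state 'yes' in Taxon P only — an autapomorphy, so it tells us nothing about relationships among taxa.
IV (derived state 'yes') is shared by all ingroup taxa — unites the whole ingroup.
Most parsimonious ingroup topology: (Taxon K,(Taxon P,Taxon Z)).
The clade {Taxon P, Taxon Z} is supported by I: its derived state 'yes' occurs in exactly those taxa and in no other taxon (including the outgroup).

I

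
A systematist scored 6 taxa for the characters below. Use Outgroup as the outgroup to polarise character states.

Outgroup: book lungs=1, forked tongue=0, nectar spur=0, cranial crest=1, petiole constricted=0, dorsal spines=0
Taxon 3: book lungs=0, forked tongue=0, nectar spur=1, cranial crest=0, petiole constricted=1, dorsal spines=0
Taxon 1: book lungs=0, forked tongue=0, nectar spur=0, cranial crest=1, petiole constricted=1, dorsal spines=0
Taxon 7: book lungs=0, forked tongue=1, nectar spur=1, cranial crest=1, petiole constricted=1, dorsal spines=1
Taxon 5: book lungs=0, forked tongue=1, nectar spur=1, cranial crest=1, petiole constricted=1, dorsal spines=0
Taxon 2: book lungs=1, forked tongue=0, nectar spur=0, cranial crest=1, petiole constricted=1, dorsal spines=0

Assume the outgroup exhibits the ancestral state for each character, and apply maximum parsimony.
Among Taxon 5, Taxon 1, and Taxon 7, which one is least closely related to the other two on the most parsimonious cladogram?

Taxon 1

Character polarity is set by the outgroup: the derived state is whichever differs from the outgroup's state, so for book lungs, cranial crest the derived state is '0', and for the remaining characters it is '1'.
Only Taxon 1, Taxon 3, Taxon 5, and Taxon 7 show the derived state '0' for book lungs, supporting them as a clade.
forked tongue: derived state '1' in Taxon 5 and Taxon 7 only — synapomorphy for {Taxon 5, Taxon 7}.
nectar spur (derived state '1') is shared by Taxon 3, Taxon 5, and Taxon 7 — a synapomorphy uniting that clade.
cranial crest: derived state '0' in Taxon 3 only — an autapomorphy, so it tells us nothing about relationships among taxa.
All ingroup taxa share the derived state '1' for petiole constricted; it defines the ingroup but does not resolve relationships within it.
dorsal spines: derived state '1' in Taxon 7 only — an autapomorphy, so it tells us nothing about relationships among taxa.
Most parsimonious ingroup topology: (((Taxon 3,(Taxon 7,Taxon 5)),Taxon 1),Taxon 2).
Taxon 5 and Taxon 7 share a more recent common ancestor with each other than either does with Taxon 1, so Taxon 1 is the least closely related of the three.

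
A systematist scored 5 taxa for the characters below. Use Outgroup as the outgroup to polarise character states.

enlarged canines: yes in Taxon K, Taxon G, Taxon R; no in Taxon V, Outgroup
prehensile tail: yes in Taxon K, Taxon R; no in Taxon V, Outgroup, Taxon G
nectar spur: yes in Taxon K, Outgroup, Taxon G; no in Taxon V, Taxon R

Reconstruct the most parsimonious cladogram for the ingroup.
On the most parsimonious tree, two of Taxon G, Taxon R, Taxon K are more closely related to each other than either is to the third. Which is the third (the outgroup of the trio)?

Character polarity is set by the outgroup: the derived state is whichever differs from the outgroup's state, so for nectar spur the derived state is 'no', and for the remaining characters it is 'yes'.
enlarged canines: derived state 'yes' in Taxon G, Taxon K, and Taxon R only — synapomorphy for {Taxon G, Taxon K, Taxon R}.
prehensile tail: derived state 'yes' in Taxon K and Taxon R only — synapomorphy for {Taxon K, Taxon R}.
nectar spur (state 'no') occurs in Taxon R and Taxon V but conflicts with the nesting implied by the other characters — most parsimoniously interpreted as homoplasy.
Most parsimonious ingroup topology: (((Taxon K,Taxon R),Taxon G),Taxon V).
Taxon R and Taxon K share a more recent common ancestor with each other than either does with Taxon G, so Taxon G is the least closely related of the three.

Taxon G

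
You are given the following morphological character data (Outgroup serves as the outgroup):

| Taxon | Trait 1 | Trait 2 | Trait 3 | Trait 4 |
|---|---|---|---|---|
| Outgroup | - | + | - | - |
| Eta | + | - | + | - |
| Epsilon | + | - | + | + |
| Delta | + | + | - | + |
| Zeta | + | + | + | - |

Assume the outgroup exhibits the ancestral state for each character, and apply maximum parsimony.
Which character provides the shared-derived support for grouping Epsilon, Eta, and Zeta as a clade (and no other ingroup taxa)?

Character polarity is set by the outgroup: the derived state is whichever differs from the outgroup's state, so for Trait 2 the derived state is '-', and for the remaining characters it is '+'.
Trait 1 (derived state '+') is shared by all ingroup taxa — unites the whole ingroup.
Trait 2 (derived state '-') is shared by Epsilon and Eta — a synapomorphy uniting that clade.
Trait 3 (derived state '+') is shared by Epsilon, Eta, and Zeta — a synapomorphy uniting that clade.
Trait 4 groups Delta and Epsilon, which is incompatible with the clades supported by the remaining characters; treating it as convergent (homoplasy) costs fewer steps than any alternative tree.
Most parsimonious ingroup topology: (((Eta,Epsilon),Zeta),Delta).
The clade {Epsilon, Eta, Zeta} is supported by Trait 3: its derived state '+' occurs in exactly those taxa and in no other taxon (including the outgroup).

Trait 3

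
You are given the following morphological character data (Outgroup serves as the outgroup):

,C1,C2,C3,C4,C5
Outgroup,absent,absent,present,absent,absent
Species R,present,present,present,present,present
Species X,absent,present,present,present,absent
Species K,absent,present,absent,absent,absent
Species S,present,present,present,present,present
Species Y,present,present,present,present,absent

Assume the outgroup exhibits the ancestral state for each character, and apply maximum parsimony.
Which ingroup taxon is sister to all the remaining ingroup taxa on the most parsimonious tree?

Character polarity is set by the outgroup: the derived state is whichever differs from the outgroup's state, so for C3 the derived state is 'absent', and for the remaining characters it is 'present'.
C1 (derived state 'present') is shared by Species R, Species S, and Species Y — a synapomorphy uniting that clade.
C2 (derived state 'present') is shared by all ingroup taxa — unites the whole ingroup.
C3: derived state 'absent' in Species K only — an autapomorphy, so it tells us nothing about relationships among taxa.
C4: derived state 'present' in Species R, Species S, Species X, and Species Y only — synapomorphy for {Species R, Species S, Species X, Species Y}.
C5 (derived state 'present') is shared by Species R and Species S — a synapomorphy uniting that clade.
Most parsimonious ingroup topology: ((((Species R,Species S),Species Y),Species X),Species K).
Species K is sister to the clade containing all other ingroup taxa, so it is the earliest-diverging (most basal) ingroup lineage.

Species K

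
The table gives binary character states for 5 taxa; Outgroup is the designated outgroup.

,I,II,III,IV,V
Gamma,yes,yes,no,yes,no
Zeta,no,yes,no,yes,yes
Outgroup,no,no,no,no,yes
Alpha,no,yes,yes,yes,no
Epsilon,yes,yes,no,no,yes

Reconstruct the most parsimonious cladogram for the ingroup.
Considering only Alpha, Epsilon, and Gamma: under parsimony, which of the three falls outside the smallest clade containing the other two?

Character polarity is set by the outgroup: the derived state is whichever differs from the outgroup's state, so for V the derived state is 'no', and for the remaining characters it is 'yes'.
I (state 'yes') occurs in Epsilon and Gamma but conflicts with the nesting implied by the other characters — most parsimoniously interpreted as homoplasy.
II (derived state 'yes') is shared by all ingroup taxa — unites the whole ingroup.
III: derived state 'yes' in Alpha only — an autapomorphy, so it tells us nothing about relationships among taxa.
Only Alpha, Gamma, and Zeta show the derived state 'yes' for IV, supporting them as a clade.
Only Alpha and Gamma show the derived state 'no' for V, supporting them as a clade.
Most parsimonious ingroup topology: (Epsilon,((Gamma,Alpha),Zeta)).
Gamma and Alpha share a more recent common ancestor with each other than either does with Epsilon, so Epsilon is the least closely related of the three.

Epsilon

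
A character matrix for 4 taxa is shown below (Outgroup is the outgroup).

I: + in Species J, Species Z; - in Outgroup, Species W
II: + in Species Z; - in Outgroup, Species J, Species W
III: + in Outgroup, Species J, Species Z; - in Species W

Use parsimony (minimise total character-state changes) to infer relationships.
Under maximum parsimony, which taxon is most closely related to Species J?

Species Z

Character polarity is set by the outgroup: the derived state is whichever differs from the outgroup's state, so for III the derived state is '-', and for the remaining characters it is '+'.
I (derived state '+') is shared by Species J and Species Z — a synapomorphy uniting that clade.
II (derived state '+') is unique to Species Z (autapomorphy; uninformative for grouping).
III (derived state '-') is unique to Species W (autapomorphy; uninformative for grouping).
Most parsimonious ingroup topology: ((Species J,Species Z),Species W).
Species J and Species Z form a cherry on this tree, so they are sister taxa.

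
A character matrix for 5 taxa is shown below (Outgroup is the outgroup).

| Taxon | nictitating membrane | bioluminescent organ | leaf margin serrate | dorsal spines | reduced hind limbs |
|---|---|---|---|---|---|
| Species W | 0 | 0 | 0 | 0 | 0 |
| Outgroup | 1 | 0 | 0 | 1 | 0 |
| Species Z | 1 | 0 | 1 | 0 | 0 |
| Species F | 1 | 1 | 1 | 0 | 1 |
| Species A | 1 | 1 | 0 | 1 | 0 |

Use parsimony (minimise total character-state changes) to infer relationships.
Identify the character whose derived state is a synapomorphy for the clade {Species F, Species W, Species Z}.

Character polarity is set by the outgroup: the derived state is whichever differs from the outgroup's state, so for nictitating membrane, dorsal spines the derived state is '0', and for the remaining characters it is '1'.
nictitating membrane (derived state '0') is unique to Species W (autapomorphy; uninformative for grouping).
bioluminescent organ groups Species A and Species F, which is incompatible with the clades supported by the remaining characters; treating it as convergent (homoplasy) costs fewer steps than any alternative tree.
leaf margin serrate: derived state '1' in Species F and Species Z only — synapomorphy for {Species F, Species Z}.
dorsal spines (derived state '0') is shared by Species F, Species W, and Species Z — a synapomorphy uniting that clade.
reduced hind limbs: derived state '1' in Species F only — an autapomorphy, so it tells us nothing about relationships among taxa.
Most parsimonious ingroup topology: (Species A,((Species F,Species Z),Species W)).
The clade {Species F, Species W, Species Z} is supported by dorsal spines: its derived state '0' occurs in exactly those taxa and in no other taxon (including the outgroup).

dorsal spines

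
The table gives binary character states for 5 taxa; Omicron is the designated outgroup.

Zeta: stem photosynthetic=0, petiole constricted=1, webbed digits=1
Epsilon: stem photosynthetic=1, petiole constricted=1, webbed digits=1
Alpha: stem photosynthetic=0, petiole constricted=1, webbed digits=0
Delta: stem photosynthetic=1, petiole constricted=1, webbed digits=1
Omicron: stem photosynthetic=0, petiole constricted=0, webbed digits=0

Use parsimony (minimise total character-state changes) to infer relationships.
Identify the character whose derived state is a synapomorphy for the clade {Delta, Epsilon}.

The outgroup has state '0' for every character, so '1' is the derived state throughout.
stem photosynthetic (derived state '1') is shared by Delta and Epsilon — a synapomorphy uniting that clade.
All ingroup taxa share the derived state '1' for petiole constricted; it defines the ingroup but does not resolve relationships within it.
webbed digits (derived state '1') is shared by Delta, Epsilon, and Zeta — a synapomorphy uniting that clade.
Most parsimonious ingroup topology: (((Epsilon,Delta),Zeta),Alpha).
The clade {Delta, Epsilon} is supported by stem photosynthetic: its derived state '1' occurs in exactly those taxa and in no other taxon (including the outgroup).

stem photosynthetic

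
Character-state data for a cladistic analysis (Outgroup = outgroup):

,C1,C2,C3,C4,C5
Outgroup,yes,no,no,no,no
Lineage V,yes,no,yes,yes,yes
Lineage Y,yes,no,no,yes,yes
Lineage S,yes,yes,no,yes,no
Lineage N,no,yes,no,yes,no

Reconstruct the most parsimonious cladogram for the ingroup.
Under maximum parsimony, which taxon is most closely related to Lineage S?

Character polarity is set by the outgroup: the derived state is whichever differs from the outgroup's state, so for C1 the derived state is 'no', and for the remaining characters it is 'yes'.
C1: derived state 'no' in Lineage N only — an autapomorphy, so it tells us nothing about relationships among taxa.
C2: derived state 'yes' in Lineage N and Lineage S only — synapomorphy for {Lineage N, Lineage S}.
C3: derived state 'yes' in Lineage V only — an autapomorphy, so it tells us nothing about relationships among taxa.
All ingroup taxa share the derived state 'yes' for C4; it defines the ingroup but does not resolve relationships within it.
Only Lineage V and Lineage Y show the derived state 'yes' for C5, supporting them as a clade.
Most parsimonious ingroup topology: ((Lineage V,Lineage Y),(Lineage S,Lineage N)).
Lineage S and Lineage N form a cherry on this tree, so they are sister taxa.

Lineage N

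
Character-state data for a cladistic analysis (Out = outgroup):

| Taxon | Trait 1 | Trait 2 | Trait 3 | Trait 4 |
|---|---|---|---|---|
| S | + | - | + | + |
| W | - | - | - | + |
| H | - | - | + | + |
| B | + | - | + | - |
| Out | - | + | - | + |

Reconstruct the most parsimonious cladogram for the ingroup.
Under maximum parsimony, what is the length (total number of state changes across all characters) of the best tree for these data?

Character polarity is set by the outgroup: the derived state is whichever differs from the outgroup's state, so for Trait 2, Trait 4 the derived state is '-', and for the remaining characters it is '+'.
Only B and S show the derived state '+' for Trait 1, supporting them as a clade.
Trait 2 (derived state '-') is shared by all ingroup taxa — unites the whole ingroup.
Trait 3: derived state '+' in B, H, and S only — synapomorphy for {B, H, S}.
Trait 4 (derived state '-') is unique to B (autapomorphy; uninformative for grouping).
Most parsimonious ingroup topology: ((H,(B,S)),W).
Changes per character on this tree: Trait 1: 1; Trait 2: 1; Trait 3: 1; Trait 4: 1.
Total = 4.

4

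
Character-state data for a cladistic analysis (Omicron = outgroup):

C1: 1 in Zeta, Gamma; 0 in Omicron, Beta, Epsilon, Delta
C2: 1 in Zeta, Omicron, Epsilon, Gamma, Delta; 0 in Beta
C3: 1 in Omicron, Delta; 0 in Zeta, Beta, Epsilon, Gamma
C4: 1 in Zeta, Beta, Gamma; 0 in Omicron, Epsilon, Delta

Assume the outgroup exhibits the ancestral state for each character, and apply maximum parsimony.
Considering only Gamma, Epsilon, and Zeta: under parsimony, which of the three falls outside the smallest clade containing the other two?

Epsilon

Character polarity is set by the outgroup: the derived state is whichever differs from the outgroup's state, so for C2, C3 the derived state is '0', and for the remaining characters it is '1'.
C1 (derived state '1') is shared by Gamma and Zeta — a synapomorphy uniting that clade.
C2 (derived state '0') is unique to Beta (autapomorphy; uninformative for grouping).
C3 (derived state '0') is shared by Beta, Epsilon, Gamma, and Zeta — a synapomorphy uniting that clade.
Only Beta, Gamma, and Zeta show the derived state '1' for C4, supporting them as a clade.
Most parsimonious ingroup topology: (((Beta,(Zeta,Gamma)),Epsilon),Delta).
Zeta and Gamma share a more recent common ancestor with each other than either does with Epsilon, so Epsilon is the least closely related of the three.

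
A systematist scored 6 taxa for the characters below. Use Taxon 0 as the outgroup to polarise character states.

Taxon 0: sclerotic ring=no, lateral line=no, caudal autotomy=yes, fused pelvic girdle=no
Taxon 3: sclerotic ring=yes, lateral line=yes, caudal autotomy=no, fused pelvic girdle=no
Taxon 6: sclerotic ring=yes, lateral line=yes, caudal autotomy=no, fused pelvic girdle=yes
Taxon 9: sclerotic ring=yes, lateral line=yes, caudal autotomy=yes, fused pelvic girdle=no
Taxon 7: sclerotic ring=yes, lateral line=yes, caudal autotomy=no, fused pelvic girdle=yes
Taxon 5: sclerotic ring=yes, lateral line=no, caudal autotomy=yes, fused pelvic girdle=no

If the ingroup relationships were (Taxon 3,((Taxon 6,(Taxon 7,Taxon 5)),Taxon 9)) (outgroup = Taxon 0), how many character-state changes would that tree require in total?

8

Map each character onto (Taxon 3,((Taxon 6,(Taxon 7,Taxon 5)),Taxon 9)) (rooted by Taxon 0) and count the minimum state changes it requires (Fitch parsimony):
sclerotic ring: 1; lateral line: 2; caudal autotomy: 3; fused pelvic girdle: 2.
Total tree length = 8.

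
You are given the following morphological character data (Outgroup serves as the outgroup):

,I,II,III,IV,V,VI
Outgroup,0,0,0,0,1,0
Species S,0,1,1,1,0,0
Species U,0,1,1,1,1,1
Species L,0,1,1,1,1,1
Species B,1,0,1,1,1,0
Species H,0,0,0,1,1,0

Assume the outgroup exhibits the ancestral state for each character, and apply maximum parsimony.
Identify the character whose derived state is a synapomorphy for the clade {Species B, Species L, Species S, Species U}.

Character polarity is set by the outgroup: the derived state is whichever differs from the outgroup's state, so for V the derived state is '0', and for the remaining characters it is '1'.
I: derived state '1' in Species B only — an autapomorphy, so it tells us nothing about relationships among taxa.
Only Species L, Species S, and Species U show the derived state '1' for II, supporting them as a clade.
III: derived state '1' in Species B, Species L, Species S, and Species U only — synapomorphy for {Species B, Species L, Species S, Species U}.
All ingroup taxa share the derived state '1' for IV; it defines the ingroup but does not resolve relationships within it.
V: derived state '0' in Species S only — an autapomorphy, so it tells us nothing about relationships among taxa.
VI (derived state '1') is shared by Species L and Species U — a synapomorphy uniting that clade.
Most parsimonious ingroup topology: (((Species S,(Species U,Species L)),Species B),Species H).
The clade {Species B, Species L, Species S, Species U} is supported by III: its derived state '1' occurs in exactly those taxa and in no other taxon (including the outgroup).

III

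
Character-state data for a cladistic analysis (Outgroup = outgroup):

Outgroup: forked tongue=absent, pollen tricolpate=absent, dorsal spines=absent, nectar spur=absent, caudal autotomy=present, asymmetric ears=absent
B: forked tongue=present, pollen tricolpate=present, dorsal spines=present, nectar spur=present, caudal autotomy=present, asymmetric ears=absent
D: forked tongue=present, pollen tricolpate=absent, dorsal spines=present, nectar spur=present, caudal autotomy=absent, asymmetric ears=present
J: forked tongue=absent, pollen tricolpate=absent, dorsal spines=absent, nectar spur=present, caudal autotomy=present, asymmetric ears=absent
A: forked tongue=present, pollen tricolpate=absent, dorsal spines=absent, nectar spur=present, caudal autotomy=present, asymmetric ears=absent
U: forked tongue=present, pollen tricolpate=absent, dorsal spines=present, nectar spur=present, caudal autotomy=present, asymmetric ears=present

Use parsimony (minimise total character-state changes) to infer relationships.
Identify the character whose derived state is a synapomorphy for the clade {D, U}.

Character polarity is set by the outgroup: the derived state is whichever differs from the outgroup's state, so for caudal autotomy the derived state is 'absent', and for the remaining characters it is 'present'.
Only A, B, D, and U show the derived state 'present' for forked tongue, supporting them as a clade.
pollen tricolpate (derived state 'present') is unique to B (autapomorphy; uninformative for grouping).
dorsal spines: derived state 'present' in B, D, and U only — synapomorphy for {B, D, U}.
nectar spur (derived state 'present') is shared by all ingroup taxa — unites the whole ingroup.
caudal autotomy: derived state 'absent' in D only — an autapomorphy, so it tells us nothing about relationships among taxa.
Only D and U show the derived state 'present' for asymmetric ears, supporting them as a clade.
Most parsimonious ingroup topology: (((B,(D,U)),A),J).
The clade {D, U} is supported by asymmetric ears: its derived state 'present' occurs in exactly those taxa and in no other taxon (including the outgroup).

asymmetric ears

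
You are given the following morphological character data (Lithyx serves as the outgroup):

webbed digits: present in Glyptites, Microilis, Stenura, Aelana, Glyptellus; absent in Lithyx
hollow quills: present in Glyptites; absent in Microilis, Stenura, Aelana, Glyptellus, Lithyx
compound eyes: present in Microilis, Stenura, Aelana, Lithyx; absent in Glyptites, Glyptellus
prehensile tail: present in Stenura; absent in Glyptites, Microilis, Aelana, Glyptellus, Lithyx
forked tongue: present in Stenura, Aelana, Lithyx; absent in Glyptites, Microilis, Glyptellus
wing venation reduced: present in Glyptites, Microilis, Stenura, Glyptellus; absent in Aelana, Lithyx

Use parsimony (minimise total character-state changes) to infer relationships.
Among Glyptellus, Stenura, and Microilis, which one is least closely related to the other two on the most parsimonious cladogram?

Character polarity is set by the outgroup: the derived state is whichever differs from the outgroup's state, so for compound eyes, forked tongue the derived state is 'absent', and for the remaining characters it is 'present'.
All ingroup taxa share the derived state 'present' for webbed digits; it defines the ingroup but does not resolve relationships within it.
hollow quills: derived state 'present' in Glyptites only — an autapomorphy, so it tells us nothing about relationships among taxa.
compound eyes: derived state 'absent' in Glyptellus and Glyptites only — synapomorphy for {Glyptellus, Glyptites}.
prehensile tail: derived state 'present' in Stenura only — an autapomorphy, so it tells us nothing about relationships among taxa.
Only Glyptellus, Glyptites, and Microilis show the derived state 'absent' for forked tongue, supporting them as a clade.
wing venation reduced (derived state 'present') is shared by Glyptellus, Glyptites, Microilis, and Stenura — a synapomorphy uniting that clade.
Most parsimonious ingroup topology: ((((Glyptites,Glyptellus),Microilis),Stenura),Aelana).
Glyptellus and Microilis share a more recent common ancestor with each other than either does with Stenura, so Stenura is the least closely related of the three.

Stenura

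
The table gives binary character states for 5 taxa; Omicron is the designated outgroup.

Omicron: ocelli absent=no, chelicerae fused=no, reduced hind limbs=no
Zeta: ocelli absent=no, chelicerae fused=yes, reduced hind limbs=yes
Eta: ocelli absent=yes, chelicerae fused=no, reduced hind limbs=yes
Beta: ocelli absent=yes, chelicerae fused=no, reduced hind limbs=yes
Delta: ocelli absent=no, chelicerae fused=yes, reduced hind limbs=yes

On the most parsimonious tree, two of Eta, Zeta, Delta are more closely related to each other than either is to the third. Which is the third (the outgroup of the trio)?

The outgroup has state 'no' for every character, so 'yes' is the derived state throughout.
Only Beta and Eta show the derived state 'yes' for ocelli absent, supporting them as a clade.
chelicerae fused (derived state 'yes') is shared by Delta and Zeta — a synapomorphy uniting that clade.
All ingroup taxa share the derived state 'yes' for reduced hind limbs; it defines the ingroup but does not resolve relationships within it.
Most parsimonious ingroup topology: ((Zeta,Delta),(Eta,Beta)).
Delta and Zeta share a more recent common ancestor with each other than either does with Eta, so Eta is the least closely related of the three.

Eta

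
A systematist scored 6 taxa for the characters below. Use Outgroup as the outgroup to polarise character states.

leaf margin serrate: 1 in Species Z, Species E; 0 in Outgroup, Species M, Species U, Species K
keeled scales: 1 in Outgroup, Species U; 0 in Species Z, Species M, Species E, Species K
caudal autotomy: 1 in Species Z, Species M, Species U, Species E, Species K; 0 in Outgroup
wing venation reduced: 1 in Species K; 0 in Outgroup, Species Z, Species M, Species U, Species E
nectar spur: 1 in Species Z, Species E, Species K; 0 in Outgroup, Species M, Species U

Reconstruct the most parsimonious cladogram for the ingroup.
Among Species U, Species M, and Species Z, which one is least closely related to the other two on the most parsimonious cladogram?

Species U

Character polarity is set by the outgroup: the derived state is whichever differs from the outgroup's state, so for keeled scales the derived state is '0', and for the remaining characters it is '1'.
leaf margin serrate (derived state '1') is shared by Species E and Species Z — a synapomorphy uniting that clade.
keeled scales (derived state '0') is shared by Species E, Species K, Species M, and Species Z — a synapomorphy uniting that clade.
All ingroup taxa share the derived state '1' for caudal autotomy; it defines the ingroup but does not resolve relationships within it.
wing venation reduced: derived state '1' in Species K only — an autapomorphy, so it tells us nothing about relationships among taxa.
nectar spur (derived state '1') is shared by Species E, Species K, and Species Z — a synapomorphy uniting that clade.
Most parsimonious ingroup topology: ((((Species E,Species Z),Species K),Species M),Species U).
Species M and Species Z share a more recent common ancestor with each other than either does with Species U, so Species U is the least closely related of the three.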